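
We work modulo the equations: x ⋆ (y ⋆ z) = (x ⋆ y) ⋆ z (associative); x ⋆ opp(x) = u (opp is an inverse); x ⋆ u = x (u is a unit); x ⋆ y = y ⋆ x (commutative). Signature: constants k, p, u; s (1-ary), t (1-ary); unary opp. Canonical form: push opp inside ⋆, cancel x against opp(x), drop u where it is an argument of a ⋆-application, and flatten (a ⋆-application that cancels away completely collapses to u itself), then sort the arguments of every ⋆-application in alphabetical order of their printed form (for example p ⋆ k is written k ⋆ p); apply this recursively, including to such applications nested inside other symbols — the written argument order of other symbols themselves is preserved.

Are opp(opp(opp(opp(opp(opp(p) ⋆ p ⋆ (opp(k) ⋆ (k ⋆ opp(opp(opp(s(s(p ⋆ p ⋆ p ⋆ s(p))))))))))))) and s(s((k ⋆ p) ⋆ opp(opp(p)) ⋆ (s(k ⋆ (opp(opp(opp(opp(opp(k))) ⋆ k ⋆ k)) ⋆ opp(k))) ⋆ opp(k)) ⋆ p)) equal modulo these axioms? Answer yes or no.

Answer: no — s(s(p ⋆ p ⋆ p ⋆ s(p))) vs s(s(p ⋆ p ⋆ p ⋆ s(k)))

Derivation:
Left:  opp(opp(opp(opp(opp(opp(p) ⋆ p ⋆ (opp(k) ⋆ (k ⋆ opp(opp(opp(s(s(p ⋆ p ⋆ p ⋆ s(p)))))))))))))
  Push opp inside:  distribute opp over ⋆ and collapse double opp
  Inverses cancel:  p cancels; k cancels
  Collect:  s(s(p ⋆ p ⋆ p ⋆ s(p)))
Right:  s(s((k ⋆ p) ⋆ opp(opp(p)) ⋆ (s(k ⋆ (opp(opp(opp(opp(opp(k))) ⋆ k ⋆ k)) ⋆ opp(k))) ⋆ opp(k)) ⋆ p))
  Focus inside:  (k ⋆ p) ⋆ opp(opp(p)) ⋆ (s(k ⋆ (opp(opp(opp(opp(opp(k))) ⋆ k ⋆ k)) ⋆ opp(k))) ⋆ opp(k)) ⋆ p
  Push opp inside:  distribute opp over ⋆ and collapse double opp
  Cancel:  k cancels
  Combine occurrences:  p ⋆ p ⋆ p ⋆ s(k)
  Rebuild:  s(s(p ⋆ p ⋆ p ⋆ s(k)))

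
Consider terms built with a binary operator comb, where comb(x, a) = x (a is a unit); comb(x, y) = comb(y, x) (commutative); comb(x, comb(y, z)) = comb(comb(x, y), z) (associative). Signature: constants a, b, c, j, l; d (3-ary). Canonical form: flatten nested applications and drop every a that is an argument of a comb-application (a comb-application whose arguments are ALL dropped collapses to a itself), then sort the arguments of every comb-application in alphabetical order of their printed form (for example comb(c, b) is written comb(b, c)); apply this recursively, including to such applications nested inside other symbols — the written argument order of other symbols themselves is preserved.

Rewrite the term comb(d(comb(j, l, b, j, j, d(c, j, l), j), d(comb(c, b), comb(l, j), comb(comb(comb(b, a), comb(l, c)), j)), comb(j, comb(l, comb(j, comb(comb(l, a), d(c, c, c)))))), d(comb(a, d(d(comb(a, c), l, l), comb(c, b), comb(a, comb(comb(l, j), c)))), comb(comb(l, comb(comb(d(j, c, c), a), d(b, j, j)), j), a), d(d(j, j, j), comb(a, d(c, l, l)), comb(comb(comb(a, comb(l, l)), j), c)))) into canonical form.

Inside:  d(comb(j, l, b, j, j, d(c, j, l), j), d(comb(c, b), comb(l, j), comb(comb(comb(b, a), comb(l, c)), j)), comb(j, comb(l, comb(j, comb(comb(l, a), d(c, c, c))))))  →  d(comb(b, d(c, j, l), j, j, j, j, l), d(comb(b, c), comb(j, l), comb(b, c, j, l)), comb(d(c, c, c), j, j, l, l))
Simplify inside:  d(comb(a, d(d(comb(a, c), l, l), comb(c, b), comb(a, comb(comb(l, j), c)))), comb(comb(l, comb(comb(d(j, c, c), a), d(b, j, j)), j), a), d(d(j, j, j), comb(a, d(c, l, l)), comb(comb(comb(a, comb(l, l)), j), c)))  →  d(d(d(c, l, l), comb(b, c), comb(c, j, l)), comb(d(b, j, j), d(j, c, c), j, l), d(d(j, j, j), d(c, l, l), comb(c, j, l, l)))
Sort arguments:  comb(d(comb(b, d(c, j, l), j, j, j, j, l), d(comb(b, c), comb(j, l), comb(b, c, j, l)), comb(d(c, c, c), j, j, l, l)), d(d(d(c, l, l), comb(b, c), comb(c, j, l)), comb(d(b, j, j), d(j, c, c), j, l), d(d(j, j, j), d(c, l, l), comb(c, j, l, l))))

Answer: comb(d(comb(b, d(c, j, l), j, j, j, j, l), d(comb(b, c), comb(j, l), comb(b, c, j, l)), comb(d(c, c, c), j, j, l, l)), d(d(d(c, l, l), comb(b, c), comb(c, j, l)), comb(d(b, j, j), d(j, c, c), j, l), d(d(j, j, j), d(c, l, l), comb(c, j, l, l))))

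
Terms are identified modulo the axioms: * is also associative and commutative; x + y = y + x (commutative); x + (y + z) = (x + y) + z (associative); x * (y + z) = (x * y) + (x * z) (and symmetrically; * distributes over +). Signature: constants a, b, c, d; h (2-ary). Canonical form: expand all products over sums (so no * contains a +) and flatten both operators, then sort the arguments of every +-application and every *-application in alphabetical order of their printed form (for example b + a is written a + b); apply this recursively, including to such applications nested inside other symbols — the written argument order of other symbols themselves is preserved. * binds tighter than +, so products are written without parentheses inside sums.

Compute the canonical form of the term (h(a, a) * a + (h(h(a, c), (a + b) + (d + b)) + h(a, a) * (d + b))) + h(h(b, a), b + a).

Expand products over sums:  a * h(a, a) + h(h(a, c), a + b + b + d) + d * h(a, a) + b * h(a, a) + h(h(b, a), a + b)
Order the arguments:  a * h(a, a) + b * h(a, a) + d * h(a, a) + h(h(a, c), a + b + b + d) + h(h(b, a), a + b)

Answer: a * h(a, a) + b * h(a, a) + d * h(a, a) + h(h(a, c), a + b + b + d) + h(h(b, a), a + b)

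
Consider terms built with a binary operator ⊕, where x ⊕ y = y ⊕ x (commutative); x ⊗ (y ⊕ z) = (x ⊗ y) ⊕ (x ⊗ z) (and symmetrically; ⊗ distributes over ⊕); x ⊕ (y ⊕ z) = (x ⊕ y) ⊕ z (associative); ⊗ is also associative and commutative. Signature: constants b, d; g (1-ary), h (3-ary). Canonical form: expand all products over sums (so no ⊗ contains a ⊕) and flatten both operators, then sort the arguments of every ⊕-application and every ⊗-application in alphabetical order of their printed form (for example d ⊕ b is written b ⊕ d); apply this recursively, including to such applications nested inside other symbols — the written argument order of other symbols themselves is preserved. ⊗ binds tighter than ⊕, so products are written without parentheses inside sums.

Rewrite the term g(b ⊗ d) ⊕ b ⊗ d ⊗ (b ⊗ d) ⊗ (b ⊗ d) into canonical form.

Merge nested applications:  g(b ⊗ d) ⊕ b ⊗ b ⊗ b ⊗ d ⊗ d ⊗ d
Sort arguments:  b ⊗ b ⊗ b ⊗ d ⊗ d ⊗ d ⊕ g(b ⊗ d)

Answer: b ⊗ b ⊗ b ⊗ d ⊗ d ⊗ d ⊕ g(b ⊗ d)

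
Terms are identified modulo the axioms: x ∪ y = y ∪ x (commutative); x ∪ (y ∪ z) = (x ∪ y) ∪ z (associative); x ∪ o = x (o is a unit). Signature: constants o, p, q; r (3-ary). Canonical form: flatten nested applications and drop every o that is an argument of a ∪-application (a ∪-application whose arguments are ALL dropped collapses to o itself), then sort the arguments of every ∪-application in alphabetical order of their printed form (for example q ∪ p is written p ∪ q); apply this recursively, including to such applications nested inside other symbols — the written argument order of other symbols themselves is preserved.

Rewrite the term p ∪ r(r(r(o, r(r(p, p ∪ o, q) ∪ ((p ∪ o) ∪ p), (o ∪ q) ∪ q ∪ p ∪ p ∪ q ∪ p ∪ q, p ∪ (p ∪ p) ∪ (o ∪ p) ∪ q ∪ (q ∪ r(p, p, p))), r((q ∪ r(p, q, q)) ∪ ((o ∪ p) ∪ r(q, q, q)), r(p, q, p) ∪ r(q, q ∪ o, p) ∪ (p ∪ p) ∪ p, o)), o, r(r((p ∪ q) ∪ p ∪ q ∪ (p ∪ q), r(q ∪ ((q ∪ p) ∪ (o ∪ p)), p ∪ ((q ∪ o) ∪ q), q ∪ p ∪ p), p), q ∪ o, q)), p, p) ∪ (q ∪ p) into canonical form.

Answer: p ∪ p ∪ q ∪ r(r(r(o, r(p ∪ p ∪ r(p, p, q), p ∪ p ∪ p ∪ q ∪ q ∪ q ∪ q, p ∪ p ∪ p ∪ p ∪ q ∪ q ∪ r(p, p, p)), r(p ∪ q ∪ r(p, q, q) ∪ r(q, q, q), p ∪ p ∪ p ∪ r(p, q, p) ∪ r(q, q, p), o)), o, r(r(p ∪ p ∪ p ∪ q ∪ q ∪ q, r(p ∪ p ∪ q ∪ q, p ∪ q ∪ q, p ∪ p ∪ q), p), q, q)), p, p)

Derivation:
Flatten:  p ∪ r(r(r(o, r(r(p, p ∪ o, q) ∪ ((p ∪ o) ∪ p), (o ∪ q) ∪ q ∪ p ∪ p ∪ q ∪ p ∪ q, p ∪ (p ∪ p) ∪ (o ∪ p) ∪ q ∪ (q ∪ r(p, p, p))), r((q ∪ r(p, q, q)) ∪ ((o ∪ p) ∪ r(q, q, q)), r(p, q, p) ∪ r(q, q ∪ o, p) ∪ (p ∪ p) ∪ p, o)), o, r(r((p ∪ q) ∪ p ∪ q ∪ (p ∪ q), r(q ∪ ((q ∪ p) ∪ (o ∪ p)), p ∪ ((q ∪ o) ∪ q), q ∪ p ∪ p), p), q ∪ o, q)), p, p) ∪ q ∪ p
Inside:  r(r(r(o, r(r(p, p ∪ o, q) ∪ ((p ∪ o) ∪ p), (o ∪ q) ∪ q ∪ p ∪ p ∪ q ∪ p ∪ q, p ∪ (p ∪ p) ∪ (o ∪ p) ∪ q ∪ (q ∪ r(p, p, p))), r((q ∪ r(p, q, q)) ∪ ((o ∪ p) ∪ r(q, q, q)), r(p, q, p) ∪ r(q, q ∪ o, p) ∪ (p ∪ p) ∪ p, o)), o, r(r((p ∪ q) ∪ p ∪ q ∪ (p ∪ q), r(q ∪ ((q ∪ p) ∪ (o ∪ p)), p ∪ ((q ∪ o) ∪ q), q ∪ p ∪ p), p), q ∪ o, q)), p, p)  →  r(r(r(o, r(p ∪ p ∪ r(p, p, q), p ∪ p ∪ p ∪ q ∪ q ∪ q ∪ q, p ∪ p ∪ p ∪ p ∪ q ∪ q ∪ r(p, p, p)), r(p ∪ q ∪ r(p, q, q) ∪ r(q, q, q), p ∪ p ∪ p ∪ r(p, q, p) ∪ r(q, q, p), o)), o, r(r(p ∪ p ∪ p ∪ q ∪ q ∪ q, r(p ∪ p ∪ q ∪ q, p ∪ q ∪ q, p ∪ p ∪ q), p), q, q)), p, p)
Order the arguments:  p ∪ p ∪ q ∪ r(r(r(o, r(p ∪ p ∪ r(p, p, q), p ∪ p ∪ p ∪ q ∪ q ∪ q ∪ q, p ∪ p ∪ p ∪ p ∪ q ∪ q ∪ r(p, p, p)), r(p ∪ q ∪ r(p, q, q) ∪ r(q, q, q), p ∪ p ∪ p ∪ r(p, q, p) ∪ r(q, q, p), o)), o, r(r(p ∪ p ∪ p ∪ q ∪ q ∪ q, r(p ∪ p ∪ q ∪ q, p ∪ q ∪ q, p ∪ p ∪ q), p), q, q)), p, p)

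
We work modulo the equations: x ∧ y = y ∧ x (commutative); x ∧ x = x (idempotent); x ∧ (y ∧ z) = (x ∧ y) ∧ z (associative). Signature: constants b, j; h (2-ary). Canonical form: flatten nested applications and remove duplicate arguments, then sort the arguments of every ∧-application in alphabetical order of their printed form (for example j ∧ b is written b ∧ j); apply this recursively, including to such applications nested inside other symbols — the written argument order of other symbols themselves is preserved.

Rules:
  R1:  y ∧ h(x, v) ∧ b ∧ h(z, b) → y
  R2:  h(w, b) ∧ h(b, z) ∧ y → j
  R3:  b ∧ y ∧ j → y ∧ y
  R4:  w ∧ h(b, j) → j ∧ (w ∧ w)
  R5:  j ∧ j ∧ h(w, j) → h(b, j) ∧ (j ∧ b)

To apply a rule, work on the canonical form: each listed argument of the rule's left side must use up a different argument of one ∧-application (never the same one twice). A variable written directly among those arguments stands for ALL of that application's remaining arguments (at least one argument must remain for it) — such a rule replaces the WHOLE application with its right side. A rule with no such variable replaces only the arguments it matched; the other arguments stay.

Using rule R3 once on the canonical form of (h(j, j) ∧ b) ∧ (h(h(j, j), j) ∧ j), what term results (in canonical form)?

Answer: h(h(j, j), j) ∧ h(j, j)

Derivation:
Canonical form:  b ∧ h(h(j, j), j) ∧ h(j, j) ∧ j
Match R3:  consume b, j;  y := h(h(j, j), j) ∧ h(j, j)
Every leftover argument binds to the variable; the entire application is replaced.
Result:  h(h(j, j), j) ∧ h(j, j)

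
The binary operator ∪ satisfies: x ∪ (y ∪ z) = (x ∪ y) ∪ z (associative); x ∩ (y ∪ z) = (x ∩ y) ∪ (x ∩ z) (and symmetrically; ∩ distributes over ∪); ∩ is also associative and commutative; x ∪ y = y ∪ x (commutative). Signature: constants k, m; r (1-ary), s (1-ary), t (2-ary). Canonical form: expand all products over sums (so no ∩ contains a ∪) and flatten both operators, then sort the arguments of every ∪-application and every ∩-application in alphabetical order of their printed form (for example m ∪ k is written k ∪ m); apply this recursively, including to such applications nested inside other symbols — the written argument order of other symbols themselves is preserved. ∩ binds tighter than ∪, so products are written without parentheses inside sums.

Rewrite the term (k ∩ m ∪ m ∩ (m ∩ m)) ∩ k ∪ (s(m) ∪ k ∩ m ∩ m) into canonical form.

Answer: k ∩ k ∩ m ∪ k ∩ m ∩ m ∪ k ∩ m ∩ m ∩ m ∪ s(m)

Derivation:
Expand products over sums:  k ∩ k ∩ m ∪ k ∩ m ∩ m ∩ m ∪ s(m) ∪ k ∩ m ∩ m
Sort arguments:  k ∩ k ∩ m ∪ k ∩ m ∩ m ∪ k ∩ m ∩ m ∩ m ∪ s(m)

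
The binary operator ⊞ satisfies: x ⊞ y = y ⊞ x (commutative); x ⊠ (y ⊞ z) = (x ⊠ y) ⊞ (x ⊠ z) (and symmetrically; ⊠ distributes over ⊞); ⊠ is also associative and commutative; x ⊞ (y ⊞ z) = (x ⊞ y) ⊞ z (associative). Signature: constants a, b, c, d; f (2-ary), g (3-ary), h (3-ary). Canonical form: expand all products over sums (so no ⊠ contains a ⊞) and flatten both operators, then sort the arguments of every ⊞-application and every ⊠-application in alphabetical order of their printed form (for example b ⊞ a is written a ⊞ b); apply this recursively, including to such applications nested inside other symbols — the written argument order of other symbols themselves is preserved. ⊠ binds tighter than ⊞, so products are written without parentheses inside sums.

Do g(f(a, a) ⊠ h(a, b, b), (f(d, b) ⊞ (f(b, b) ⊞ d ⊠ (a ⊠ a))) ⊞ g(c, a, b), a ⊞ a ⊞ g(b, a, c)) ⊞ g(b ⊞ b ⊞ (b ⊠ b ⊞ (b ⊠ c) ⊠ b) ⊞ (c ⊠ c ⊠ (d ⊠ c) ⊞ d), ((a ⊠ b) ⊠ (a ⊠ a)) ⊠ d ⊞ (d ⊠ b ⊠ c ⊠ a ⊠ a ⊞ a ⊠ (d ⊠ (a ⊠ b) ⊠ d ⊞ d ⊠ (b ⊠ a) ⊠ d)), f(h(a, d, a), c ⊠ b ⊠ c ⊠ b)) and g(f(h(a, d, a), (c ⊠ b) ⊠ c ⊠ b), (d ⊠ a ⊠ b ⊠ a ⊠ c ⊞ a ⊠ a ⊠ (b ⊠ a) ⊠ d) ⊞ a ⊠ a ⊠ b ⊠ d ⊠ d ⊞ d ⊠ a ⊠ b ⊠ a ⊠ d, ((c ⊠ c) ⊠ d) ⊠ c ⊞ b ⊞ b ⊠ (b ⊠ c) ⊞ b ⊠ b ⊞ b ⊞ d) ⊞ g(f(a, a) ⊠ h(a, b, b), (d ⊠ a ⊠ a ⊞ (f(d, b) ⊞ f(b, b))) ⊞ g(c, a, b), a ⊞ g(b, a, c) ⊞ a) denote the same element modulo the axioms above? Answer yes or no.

Answer: no — g(b ⊞ b ⊞ b ⊠ b ⊞ b ⊠ b ⊠ c ⊞ c ⊠ c ⊠ c ⊠ d ⊞ d, a ⊠ a ⊠ a ⊠ b ⊠ d ⊞ a ⊠ a ⊠ b ⊠ c ⊠ d ⊞ a ⊠ a ⊠ b ⊠ d ⊠ d ⊞ a ⊠ a ⊠ b ⊠ d ⊠ d, f(h(a, d, a), b ⊠ b ⊠ c ⊠ c)) ⊞ g(f(a, a) ⊠ h(a, b, b), a ⊠ a ⊠ d ⊞ f(b, b) ⊞ f(d, b) ⊞ g(c, a, b), a ⊞ a ⊞ g(b, a, c)) vs g(f(a, a) ⊠ h(a, b, b), a ⊠ a ⊠ d ⊞ f(b, b) ⊞ f(d, b) ⊞ g(c, a, b), a ⊞ a ⊞ g(b, a, c)) ⊞ g(f(h(a, d, a), b ⊠ b ⊠ c ⊠ c), a ⊠ a ⊠ a ⊠ b ⊠ d ⊞ a ⊠ a ⊠ b ⊠ c ⊠ d ⊞ a ⊠ a ⊠ b ⊠ d ⊠ d ⊞ a ⊠ a ⊠ b ⊠ d ⊠ d, b ⊞ b ⊞ b ⊠ b ⊞ b ⊠ b ⊠ c ⊞ c ⊠ c ⊠ c ⊠ d ⊞ d)

Derivation:
Left:  g(f(a, a) ⊠ h(a, b, b), (f(d, b) ⊞ (f(b, b) ⊞ d ⊠ (a ⊠ a))) ⊞ g(c, a, b), a ⊞ a ⊞ g(b, a, c)) ⊞ g(b ⊞ b ⊞ (b ⊠ b ⊞ (b ⊠ c) ⊠ b) ⊞ (c ⊠ c ⊠ (d ⊠ c) ⊞ d), ((a ⊠ b) ⊠ (a ⊠ a)) ⊠ d ⊞ (d ⊠ b ⊠ c ⊠ a ⊠ a ⊞ a ⊠ (d ⊠ (a ⊠ b) ⊠ d ⊞ d ⊠ (b ⊠ a) ⊠ d)), f(h(a, d, a), c ⊠ b ⊠ c ⊠ b))
  Expand products over sums:  g(f(a, a) ⊠ h(a, b, b), a ⊠ a ⊠ d ⊞ f(b, b) ⊞ f(d, b) ⊞ g(c, a, b), a ⊞ a ⊞ g(b, a, c)) ⊞ g(b ⊞ b ⊞ b ⊠ b ⊞ b ⊠ b ⊠ c ⊞ c ⊠ c ⊠ c ⊠ d ⊞ d, a ⊠ a ⊠ a ⊠ b ⊠ d ⊞ a ⊠ a ⊠ b ⊠ c ⊠ d ⊞ a ⊠ a ⊠ b ⊠ d ⊠ d ⊞ a ⊠ a ⊠ b ⊠ d ⊠ d, f(h(a, d, a), b ⊠ b ⊠ c ⊠ c))
  Sort arguments:  g(b ⊞ b ⊞ b ⊠ b ⊞ b ⊠ b ⊠ c ⊞ c ⊠ c ⊠ c ⊠ d ⊞ d, a ⊠ a ⊠ a ⊠ b ⊠ d ⊞ a ⊠ a ⊠ b ⊠ c ⊠ d ⊞ a ⊠ a ⊠ b ⊠ d ⊠ d ⊞ a ⊠ a ⊠ b ⊠ d ⊠ d, f(h(a, d, a), b ⊠ b ⊠ c ⊠ c)) ⊞ g(f(a, a) ⊠ h(a, b, b), a ⊠ a ⊠ d ⊞ f(b, b) ⊞ f(d, b) ⊞ g(c, a, b), a ⊞ a ⊞ g(b, a, c))
Right:  g(f(h(a, d, a), (c ⊠ b) ⊠ c ⊠ b), (d ⊠ a ⊠ b ⊠ a ⊠ c ⊞ a ⊠ a ⊠ (b ⊠ a) ⊠ d) ⊞ a ⊠ a ⊠ b ⊠ d ⊠ d ⊞ d ⊠ a ⊠ b ⊠ a ⊠ d, ((c ⊠ c) ⊠ d) ⊠ c ⊞ b ⊞ b ⊠ (b ⊠ c) ⊞ b ⊠ b ⊞ b ⊞ d) ⊞ g(f(a, a) ⊠ h(a, b, b), (d ⊠ a ⊠ a ⊞ (f(d, b) ⊞ f(b, b))) ⊞ g(c, a, b), a ⊞ g(b, a, c) ⊞ a)
  Merge nested applications:  g(f(h(a, d, a), b ⊠ b ⊠ c ⊠ c), a ⊠ a ⊠ a ⊠ b ⊠ d ⊞ a ⊠ a ⊠ b ⊠ c ⊠ d ⊞ a ⊠ a ⊠ b ⊠ d ⊠ d ⊞ a ⊠ a ⊠ b ⊠ d ⊠ d, b ⊞ b ⊞ b ⊠ b ⊞ b ⊠ b ⊠ c ⊞ c ⊠ c ⊠ c ⊠ d ⊞ d) ⊞ g(f(a, a) ⊠ h(a, b, b), a ⊠ a ⊠ d ⊞ f(b, b) ⊞ f(d, b) ⊞ g(c, a, b), a ⊞ a ⊞ g(b, a, c))
  Sort arguments:  g(f(a, a) ⊠ h(a, b, b), a ⊠ a ⊠ d ⊞ f(b, b) ⊞ f(d, b) ⊞ g(c, a, b), a ⊞ a ⊞ g(b, a, c)) ⊞ g(f(h(a, d, a), b ⊠ b ⊠ c ⊠ c), a ⊠ a ⊠ a ⊠ b ⊠ d ⊞ a ⊠ a ⊠ b ⊠ c ⊠ d ⊞ a ⊠ a ⊠ b ⊠ d ⊠ d ⊞ a ⊠ a ⊠ b ⊠ d ⊠ d, b ⊞ b ⊞ b ⊠ b ⊞ b ⊠ b ⊠ c ⊞ c ⊠ c ⊠ c ⊠ d ⊞ d)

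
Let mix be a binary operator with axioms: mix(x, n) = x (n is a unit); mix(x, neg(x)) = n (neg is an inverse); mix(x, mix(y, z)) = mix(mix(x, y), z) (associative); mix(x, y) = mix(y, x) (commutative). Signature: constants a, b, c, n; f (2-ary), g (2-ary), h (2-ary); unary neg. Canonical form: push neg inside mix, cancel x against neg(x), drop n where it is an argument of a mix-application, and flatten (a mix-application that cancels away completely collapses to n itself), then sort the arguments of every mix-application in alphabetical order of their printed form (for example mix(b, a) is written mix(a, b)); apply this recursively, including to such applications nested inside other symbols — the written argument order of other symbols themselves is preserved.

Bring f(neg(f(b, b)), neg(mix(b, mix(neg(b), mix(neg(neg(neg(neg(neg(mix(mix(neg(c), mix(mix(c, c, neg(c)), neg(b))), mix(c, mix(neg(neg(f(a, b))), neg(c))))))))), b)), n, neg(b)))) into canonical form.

Descend into:  mix(b, mix(neg(b), mix(neg(neg(neg(neg(neg(mix(mix(neg(c), mix(mix(c, c, neg(c)), neg(b))), mix(c, mix(neg(neg(f(a, b))), neg(c))))))))), b)), n, neg(b))
Push neg inside:  distribute neg over mix and collapse double neg
Cancel inverse pairs:  c cancels
Collect:  mix(b, neg(f(a, b)))
Rebuild:  f(neg(f(b, b)), mix(f(a, b), neg(b)))

Answer: f(neg(f(b, b)), mix(f(a, b), neg(b)))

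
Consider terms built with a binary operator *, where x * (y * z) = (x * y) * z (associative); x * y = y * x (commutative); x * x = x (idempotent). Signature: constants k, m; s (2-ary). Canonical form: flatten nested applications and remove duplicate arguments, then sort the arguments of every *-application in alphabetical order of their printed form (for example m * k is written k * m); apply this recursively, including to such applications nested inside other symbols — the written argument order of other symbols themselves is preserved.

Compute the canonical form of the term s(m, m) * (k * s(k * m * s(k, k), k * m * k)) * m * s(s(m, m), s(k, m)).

Un-nest:  s(m, m) * k * s(k * m * s(k, k), k * m * k) * m * s(s(m, m), s(k, m))
Canonicalize subterm:  s(k * m * s(k, k), k * m * k)  →  s(k * m * s(k, k), k * m)
Sort arguments:  k * m * s(k * m * s(k, k), k * m) * s(m, m) * s(s(m, m), s(k, m))

Answer: k * m * s(k * m * s(k, k), k * m) * s(m, m) * s(s(m, m), s(k, m))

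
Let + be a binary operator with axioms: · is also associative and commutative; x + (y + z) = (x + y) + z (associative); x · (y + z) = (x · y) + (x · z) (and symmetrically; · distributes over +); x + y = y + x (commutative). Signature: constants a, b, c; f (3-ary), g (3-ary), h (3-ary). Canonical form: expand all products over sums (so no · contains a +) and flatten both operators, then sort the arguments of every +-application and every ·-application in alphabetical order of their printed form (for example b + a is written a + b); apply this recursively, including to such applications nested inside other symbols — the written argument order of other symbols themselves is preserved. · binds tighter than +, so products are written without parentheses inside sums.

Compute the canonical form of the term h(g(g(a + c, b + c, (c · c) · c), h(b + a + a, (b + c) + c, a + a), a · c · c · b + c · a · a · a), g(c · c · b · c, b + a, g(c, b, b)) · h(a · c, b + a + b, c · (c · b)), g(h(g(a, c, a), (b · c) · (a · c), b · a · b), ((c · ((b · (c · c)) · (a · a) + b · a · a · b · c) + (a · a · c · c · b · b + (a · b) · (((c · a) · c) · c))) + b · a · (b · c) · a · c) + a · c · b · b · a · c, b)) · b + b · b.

Distribute:  b · h(g(g(a + c, b + c, c · c · c), h(a + a + b, b + c + c, a + a), a · a · a · c + a · b · c · c), g(b · c · c · c, a + b, g(c, b, b)) · h(a · c, a + b + b, b · c · c), g(h(g(a, c, a), a · b · c · c, a · b · b), a · a · b · b · c · c + a · a · b · b · c · c + a · a · b · b · c · c + a · a · b · b · c · c + a · a · b · c · c · c + a · a · b · c · c · c, b)) + b · b
Sort:  b · b + b · h(g(g(a + c, b + c, c · c · c), h(a + a + b, b + c + c, a + a), a · a · a · c + a · b · c · c), g(b · c · c · c, a + b, g(c, b, b)) · h(a · c, a + b + b, b · c · c), g(h(g(a, c, a), a · b · c · c, a · b · b), a · a · b · b · c · c + a · a · b · b · c · c + a · a · b · b · c · c + a · a · b · b · c · c + a · a · b · c · c · c + a · a · b · c · c · c, b))

Answer: b · b + b · h(g(g(a + c, b + c, c · c · c), h(a + a + b, b + c + c, a + a), a · a · a · c + a · b · c · c), g(b · c · c · c, a + b, g(c, b, b)) · h(a · c, a + b + b, b · c · c), g(h(g(a, c, a), a · b · c · c, a · b · b), a · a · b · b · c · c + a · a · b · b · c · c + a · a · b · b · c · c + a · a · b · b · c · c + a · a · b · c · c · c + a · a · b · c · c · c, b))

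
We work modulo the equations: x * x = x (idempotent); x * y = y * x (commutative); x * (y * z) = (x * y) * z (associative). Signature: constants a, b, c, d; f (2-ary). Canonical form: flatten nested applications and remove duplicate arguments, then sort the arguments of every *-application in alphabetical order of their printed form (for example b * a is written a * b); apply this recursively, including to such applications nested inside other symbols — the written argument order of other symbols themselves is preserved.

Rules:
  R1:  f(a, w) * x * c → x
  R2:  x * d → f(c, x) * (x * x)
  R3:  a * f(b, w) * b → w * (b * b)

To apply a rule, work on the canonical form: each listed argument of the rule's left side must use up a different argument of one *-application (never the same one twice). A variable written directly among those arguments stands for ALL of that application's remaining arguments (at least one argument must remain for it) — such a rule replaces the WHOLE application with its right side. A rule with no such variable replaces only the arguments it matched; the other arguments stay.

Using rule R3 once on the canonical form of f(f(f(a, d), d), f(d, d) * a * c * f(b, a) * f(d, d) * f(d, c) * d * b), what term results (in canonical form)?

Answer: f(f(f(a, d), d), a * b * c * d * f(d, c) * f(d, d))

Derivation:
Canonical form:  f(f(f(a, d), d), a * b * c * d * f(b, a) * f(d, c) * f(d, d))
Apply R3:  consuming a, b, f(b, a);  w := a
New term:  f(f(f(a, d), d), a * b * c * d * f(d, c) * f(d, d))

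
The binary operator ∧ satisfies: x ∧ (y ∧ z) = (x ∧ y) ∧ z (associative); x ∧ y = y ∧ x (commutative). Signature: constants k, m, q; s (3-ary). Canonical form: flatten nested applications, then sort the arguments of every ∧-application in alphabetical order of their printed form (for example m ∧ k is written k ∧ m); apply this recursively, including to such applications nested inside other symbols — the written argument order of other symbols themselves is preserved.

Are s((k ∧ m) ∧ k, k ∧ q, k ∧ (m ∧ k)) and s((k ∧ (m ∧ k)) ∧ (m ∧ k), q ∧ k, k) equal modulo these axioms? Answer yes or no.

Left:  s((k ∧ m) ∧ k, k ∧ q, k ∧ (m ∧ k))
  Descend into:  k ∧ (m ∧ k)
  Un-nest:  k ∧ m ∧ k
  Sort:  k ∧ k ∧ m
  Reassemble:  s(k ∧ k ∧ m, k ∧ q, k ∧ k ∧ m)
Right:  s((k ∧ (m ∧ k)) ∧ (m ∧ k), q ∧ k, k)
  Work inside:  (k ∧ (m ∧ k)) ∧ (m ∧ k)
  Merge nested applications:  k ∧ m ∧ k ∧ m ∧ k
  Sort:  k ∧ k ∧ k ∧ m ∧ m
  Reassemble:  s(k ∧ k ∧ k ∧ m ∧ m, k ∧ q, k)

Answer: no — s(k ∧ k ∧ m, k ∧ q, k ∧ k ∧ m) vs s(k ∧ k ∧ k ∧ m ∧ m, k ∧ q, k)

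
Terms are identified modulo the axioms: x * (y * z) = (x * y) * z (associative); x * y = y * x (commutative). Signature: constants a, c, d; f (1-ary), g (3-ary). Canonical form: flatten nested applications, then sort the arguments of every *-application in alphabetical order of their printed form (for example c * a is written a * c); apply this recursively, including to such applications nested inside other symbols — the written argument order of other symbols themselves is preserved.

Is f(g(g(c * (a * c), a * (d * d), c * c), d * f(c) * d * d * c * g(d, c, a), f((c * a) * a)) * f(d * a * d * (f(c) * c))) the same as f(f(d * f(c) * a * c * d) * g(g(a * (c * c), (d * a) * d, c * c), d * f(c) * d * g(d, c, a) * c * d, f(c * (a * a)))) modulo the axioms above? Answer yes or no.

Answer: yes — both canonical forms are f(f(a * c * d * d * f(c)) * g(g(a * c * c, a * d * d, c * c), c * d * d * d * f(c) * g(d, c, a), f(a * a * c)))

Derivation:
Left:  f(g(g(c * (a * c), a * (d * d), c * c), d * f(c) * d * d * c * g(d, c, a), f((c * a) * a)) * f(d * a * d * (f(c) * c)))
  Work inside:  g(g(c * (a * c), a * (d * d), c * c), d * f(c) * d * d * c * g(d, c, a), f((c * a) * a)) * f(d * a * d * (f(c) * c))
  Simplify inside:  g(g(c * (a * c), a * (d * d), c * c), d * f(c) * d * d * c * g(d, c, a), f((c * a) * a))  →  g(g(a * c * c, a * d * d, c * c), c * d * d * d * f(c) * g(d, c, a), f(a * a * c))
  Canonicalize subterm:  f(d * a * d * (f(c) * c))  →  f(a * c * d * d * f(c))
  Sort arguments:  f(a * c * d * d * f(c)) * g(g(a * c * c, a * d * d, c * c), c * d * d * d * f(c) * g(d, c, a), f(a * a * c))
  Put back:  f(f(a * c * d * d * f(c)) * g(g(a * c * c, a * d * d, c * c), c * d * d * d * f(c) * g(d, c, a), f(a * a * c)))
Right:  f(f(d * f(c) * a * c * d) * g(g(a * (c * c), (d * a) * d, c * c), d * f(c) * d * g(d, c, a) * c * d, f(c * (a * a))))
  Focus inside:  f(d * f(c) * a * c * d) * g(g(a * (c * c), (d * a) * d, c * c), d * f(c) * d * g(d, c, a) * c * d, f(c * (a * a)))
  Canonicalize subterm:  f(d * f(c) * a * c * d)  →  f(a * c * d * d * f(c))
  Inside:  g(g(a * (c * c), (d * a) * d, c * c), d * f(c) * d * g(d, c, a) * c * d, f(c * (a * a)))  →  g(g(a * c * c, a * d * d, c * c), c * d * d * d * f(c) * g(d, c, a), f(a * a * c))
  Sort:  f(a * c * d * d * f(c)) * g(g(a * c * c, a * d * d, c * c), c * d * d * d * f(c) * g(d, c, a), f(a * a * c))
  Rebuild:  f(f(a * c * d * d * f(c)) * g(g(a * c * c, a * d * d, c * c), c * d * d * d * f(c) * g(d, c, a), f(a * a * c)))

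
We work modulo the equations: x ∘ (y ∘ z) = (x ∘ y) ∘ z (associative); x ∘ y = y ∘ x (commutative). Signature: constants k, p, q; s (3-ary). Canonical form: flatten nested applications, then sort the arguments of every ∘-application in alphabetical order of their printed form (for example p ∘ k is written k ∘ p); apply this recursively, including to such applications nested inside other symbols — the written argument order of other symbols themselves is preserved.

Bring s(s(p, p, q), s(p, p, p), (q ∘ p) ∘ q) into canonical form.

Descend into:  (q ∘ p) ∘ q
Flatten:  q ∘ p ∘ q
Sort arguments:  p ∘ q ∘ q
Put back:  s(s(p, p, q), s(p, p, p), p ∘ q ∘ q)

Answer: s(s(p, p, q), s(p, p, p), p ∘ q ∘ q)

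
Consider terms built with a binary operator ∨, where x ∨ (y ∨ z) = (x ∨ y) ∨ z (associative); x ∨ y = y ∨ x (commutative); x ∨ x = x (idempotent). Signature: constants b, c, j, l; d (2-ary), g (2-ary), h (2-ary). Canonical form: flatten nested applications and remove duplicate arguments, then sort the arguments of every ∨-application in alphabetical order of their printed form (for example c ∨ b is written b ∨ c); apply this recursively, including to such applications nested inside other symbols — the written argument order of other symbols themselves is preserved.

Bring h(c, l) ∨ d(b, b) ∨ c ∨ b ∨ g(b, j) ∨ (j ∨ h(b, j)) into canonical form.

Answer: b ∨ c ∨ d(b, b) ∨ g(b, j) ∨ h(b, j) ∨ h(c, l) ∨ j

Derivation:
Merge nested applications:  h(c, l) ∨ d(b, b) ∨ c ∨ b ∨ g(b, j) ∨ j ∨ h(b, j)
Order the arguments:  b ∨ c ∨ d(b, b) ∨ g(b, j) ∨ h(b, j) ∨ h(c, l) ∨ j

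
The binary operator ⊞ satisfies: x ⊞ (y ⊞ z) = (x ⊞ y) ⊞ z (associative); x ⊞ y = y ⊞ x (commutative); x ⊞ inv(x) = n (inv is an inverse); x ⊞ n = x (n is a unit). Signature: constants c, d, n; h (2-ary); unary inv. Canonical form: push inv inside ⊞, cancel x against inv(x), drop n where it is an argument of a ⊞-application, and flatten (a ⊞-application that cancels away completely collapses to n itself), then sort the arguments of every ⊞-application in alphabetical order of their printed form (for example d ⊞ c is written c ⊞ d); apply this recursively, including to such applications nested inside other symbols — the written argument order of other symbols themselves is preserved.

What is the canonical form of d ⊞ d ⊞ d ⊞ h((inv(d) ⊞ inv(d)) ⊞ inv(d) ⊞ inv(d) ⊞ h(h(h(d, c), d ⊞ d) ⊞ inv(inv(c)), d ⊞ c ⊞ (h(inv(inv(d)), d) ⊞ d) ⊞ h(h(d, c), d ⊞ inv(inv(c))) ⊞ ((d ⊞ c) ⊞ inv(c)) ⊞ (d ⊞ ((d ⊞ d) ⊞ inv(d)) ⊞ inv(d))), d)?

Answer: d ⊞ d ⊞ d ⊞ h(h(c ⊞ h(h(d, c), d ⊞ d), c ⊞ d ⊞ d ⊞ d ⊞ d ⊞ h(d, d) ⊞ h(h(d, c), c ⊞ d)) ⊞ inv(d) ⊞ inv(d) ⊞ inv(d) ⊞ inv(d), d)

Derivation:
Push inv inside:  distribute inv over ⊞ and collapse double inv
Collect terms:  d ⊞ d ⊞ d ⊞ h(h(c ⊞ h(h(d, c), d ⊞ d), c ⊞ d ⊞ d ⊞ d ⊞ d ⊞ h(d, d) ⊞ h(h(d, c), c ⊞ d)) ⊞ inv(d) ⊞ inv(d) ⊞ inv(d) ⊞ inv(d), d)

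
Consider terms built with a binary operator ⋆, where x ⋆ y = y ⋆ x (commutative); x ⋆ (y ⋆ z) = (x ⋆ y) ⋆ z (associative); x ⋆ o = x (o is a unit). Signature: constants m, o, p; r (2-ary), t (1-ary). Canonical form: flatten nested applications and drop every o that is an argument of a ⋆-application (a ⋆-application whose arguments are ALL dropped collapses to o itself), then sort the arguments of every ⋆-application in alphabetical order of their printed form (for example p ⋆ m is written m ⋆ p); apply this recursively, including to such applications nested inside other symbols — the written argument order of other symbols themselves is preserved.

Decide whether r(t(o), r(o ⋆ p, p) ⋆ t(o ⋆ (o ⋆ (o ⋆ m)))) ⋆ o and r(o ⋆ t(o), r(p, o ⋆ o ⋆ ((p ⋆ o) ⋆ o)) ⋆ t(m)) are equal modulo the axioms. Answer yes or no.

Answer: yes — both canonical forms are r(t(o), r(p, p) ⋆ t(m))

Derivation:
Left:  r(t(o), r(o ⋆ p, p) ⋆ t(o ⋆ (o ⋆ (o ⋆ m)))) ⋆ o
  Inside:  r(t(o), r(o ⋆ p, p) ⋆ t(o ⋆ (o ⋆ (o ⋆ m))))  →  r(t(o), r(p, p) ⋆ t(m))
  Drop the unit:  drop o
  Order the arguments:  r(t(o), r(p, p) ⋆ t(m))
Right:  r(o ⋆ t(o), r(p, o ⋆ o ⋆ ((p ⋆ o) ⋆ o)) ⋆ t(m))
  Descend into:  r(p, o ⋆ o ⋆ ((p ⋆ o) ⋆ o)) ⋆ t(m)
  Simplify inside:  r(p, o ⋆ o ⋆ ((p ⋆ o) ⋆ o))  →  r(p, p)
  Sort arguments:  r(p, p) ⋆ t(m)
  Reassemble:  r(t(o), r(p, p) ⋆ t(m))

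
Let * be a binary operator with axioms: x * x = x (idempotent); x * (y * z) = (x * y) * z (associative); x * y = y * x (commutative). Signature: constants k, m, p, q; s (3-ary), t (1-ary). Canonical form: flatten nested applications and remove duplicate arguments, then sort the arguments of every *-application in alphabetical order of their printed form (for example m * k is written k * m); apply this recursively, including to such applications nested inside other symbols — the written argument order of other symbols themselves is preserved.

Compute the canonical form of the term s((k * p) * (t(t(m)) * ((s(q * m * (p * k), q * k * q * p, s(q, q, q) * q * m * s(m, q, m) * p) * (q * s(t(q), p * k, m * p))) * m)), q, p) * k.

Simplify inside:  s((k * p) * (t(t(m)) * ((s(q * m * (p * k), q * k * q * p, s(q, q, q) * q * m * s(m, q, m) * p) * (q * s(t(q), p * k, m * p))) * m)), q, p)  →  s(k * m * p * q * s(k * m * p * q, k * p * q, m * p * q * s(m, q, m) * s(q, q, q)) * s(t(q), k * p, m * p) * t(t(m)), q, p)
Order the arguments:  k * s(k * m * p * q * s(k * m * p * q, k * p * q, m * p * q * s(m, q, m) * s(q, q, q)) * s(t(q), k * p, m * p) * t(t(m)), q, p)

Answer: k * s(k * m * p * q * s(k * m * p * q, k * p * q, m * p * q * s(m, q, m) * s(q, q, q)) * s(t(q), k * p, m * p) * t(t(m)), q, p)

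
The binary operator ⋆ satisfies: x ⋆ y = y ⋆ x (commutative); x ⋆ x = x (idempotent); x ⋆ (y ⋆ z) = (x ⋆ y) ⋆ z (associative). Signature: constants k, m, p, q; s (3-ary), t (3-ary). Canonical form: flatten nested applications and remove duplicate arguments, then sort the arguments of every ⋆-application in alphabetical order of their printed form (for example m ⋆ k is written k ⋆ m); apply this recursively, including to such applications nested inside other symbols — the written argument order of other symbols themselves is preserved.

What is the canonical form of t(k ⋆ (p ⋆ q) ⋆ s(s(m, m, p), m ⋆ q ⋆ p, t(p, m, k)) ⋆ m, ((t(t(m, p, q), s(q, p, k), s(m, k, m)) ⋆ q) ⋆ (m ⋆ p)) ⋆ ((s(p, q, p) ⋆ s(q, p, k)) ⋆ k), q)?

Focus inside:  ((t(t(m, p, q), s(q, p, k), s(m, k, m)) ⋆ q) ⋆ (m ⋆ p)) ⋆ ((s(p, q, p) ⋆ s(q, p, k)) ⋆ k)
Merge nested applications:  t(t(m, p, q), s(q, p, k), s(m, k, m)) ⋆ q ⋆ m ⋆ p ⋆ s(p, q, p) ⋆ s(q, p, k) ⋆ k
Sort:  k ⋆ m ⋆ p ⋆ q ⋆ s(p, q, p) ⋆ s(q, p, k) ⋆ t(t(m, p, q), s(q, p, k), s(m, k, m))
Rebuild:  t(k ⋆ m ⋆ p ⋆ q ⋆ s(s(m, m, p), m ⋆ p ⋆ q, t(p, m, k)), k ⋆ m ⋆ p ⋆ q ⋆ s(p, q, p) ⋆ s(q, p, k) ⋆ t(t(m, p, q), s(q, p, k), s(m, k, m)), q)

Answer: t(k ⋆ m ⋆ p ⋆ q ⋆ s(s(m, m, p), m ⋆ p ⋆ q, t(p, m, k)), k ⋆ m ⋆ p ⋆ q ⋆ s(p, q, p) ⋆ s(q, p, k) ⋆ t(t(m, p, q), s(q, p, k), s(m, k, m)), q)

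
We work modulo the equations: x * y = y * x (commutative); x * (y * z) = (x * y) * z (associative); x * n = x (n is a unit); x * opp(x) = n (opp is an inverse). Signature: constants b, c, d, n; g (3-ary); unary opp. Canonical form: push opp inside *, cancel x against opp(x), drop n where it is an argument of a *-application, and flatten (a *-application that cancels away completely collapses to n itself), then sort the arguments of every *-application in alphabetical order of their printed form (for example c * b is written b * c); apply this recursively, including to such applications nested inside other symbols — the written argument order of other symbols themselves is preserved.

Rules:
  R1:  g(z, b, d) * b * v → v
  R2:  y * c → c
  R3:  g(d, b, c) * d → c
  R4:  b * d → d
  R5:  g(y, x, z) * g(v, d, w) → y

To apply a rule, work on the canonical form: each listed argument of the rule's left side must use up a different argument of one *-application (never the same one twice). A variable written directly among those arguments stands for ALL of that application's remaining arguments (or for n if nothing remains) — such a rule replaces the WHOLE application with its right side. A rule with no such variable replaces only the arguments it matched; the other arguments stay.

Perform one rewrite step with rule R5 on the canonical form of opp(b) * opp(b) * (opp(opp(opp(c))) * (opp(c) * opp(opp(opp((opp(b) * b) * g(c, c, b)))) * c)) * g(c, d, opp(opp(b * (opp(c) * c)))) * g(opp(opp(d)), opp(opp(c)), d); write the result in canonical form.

Canonical form:  g(c, d, b) * g(d, c, d) * opp(b) * opp(b) * opp(c) * opp(g(c, c, b))
R5 matches:  uses g(c, d, b), g(d, c, d);  v := c, w := b, x := c, y := d, z := d
New term:  d * opp(b) * opp(b) * opp(c) * opp(g(c, c, b))

Answer: d * opp(b) * opp(b) * opp(c) * opp(g(c, c, b))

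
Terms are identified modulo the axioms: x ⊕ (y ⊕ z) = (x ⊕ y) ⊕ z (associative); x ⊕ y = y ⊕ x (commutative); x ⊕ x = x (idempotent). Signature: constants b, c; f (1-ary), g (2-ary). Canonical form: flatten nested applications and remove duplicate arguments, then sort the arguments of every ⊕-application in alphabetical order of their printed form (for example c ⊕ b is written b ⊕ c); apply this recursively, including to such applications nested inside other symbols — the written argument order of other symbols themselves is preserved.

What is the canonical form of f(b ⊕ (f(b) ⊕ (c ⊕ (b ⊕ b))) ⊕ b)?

Focus inside:  b ⊕ (f(b) ⊕ (c ⊕ (b ⊕ b))) ⊕ b
Flatten:  b ⊕ f(b) ⊕ c ⊕ b ⊕ b ⊕ b
Drop duplicates:  drop duplicate b, b, b
Sort:  b ⊕ c ⊕ f(b)
Reassemble:  f(b ⊕ c ⊕ f(b))

Answer: f(b ⊕ c ⊕ f(b))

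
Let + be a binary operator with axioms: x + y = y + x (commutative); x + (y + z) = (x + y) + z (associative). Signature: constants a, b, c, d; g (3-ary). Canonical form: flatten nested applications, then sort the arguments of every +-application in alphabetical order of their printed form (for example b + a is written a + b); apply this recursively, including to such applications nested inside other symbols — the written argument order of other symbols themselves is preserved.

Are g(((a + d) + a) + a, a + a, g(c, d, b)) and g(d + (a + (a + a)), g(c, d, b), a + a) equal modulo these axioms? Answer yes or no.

Left:  g(((a + d) + a) + a, a + a, g(c, d, b))
  Descend into:  ((a + d) + a) + a
  Un-nest:  a + d + a + a
  Order the arguments:  a + a + a + d
  Put back:  g(a + a + a + d, a + a, g(c, d, b))
Right:  g(d + (a + (a + a)), g(c, d, b), a + a)
  Work inside:  d + (a + (a + a))
  Un-nest:  d + a + a + a
  Order the arguments:  a + a + a + d
  Rebuild:  g(a + a + a + d, g(c, d, b), a + a)

Answer: no — g(a + a + a + d, a + a, g(c, d, b)) vs g(a + a + a + d, g(c, d, b), a + a)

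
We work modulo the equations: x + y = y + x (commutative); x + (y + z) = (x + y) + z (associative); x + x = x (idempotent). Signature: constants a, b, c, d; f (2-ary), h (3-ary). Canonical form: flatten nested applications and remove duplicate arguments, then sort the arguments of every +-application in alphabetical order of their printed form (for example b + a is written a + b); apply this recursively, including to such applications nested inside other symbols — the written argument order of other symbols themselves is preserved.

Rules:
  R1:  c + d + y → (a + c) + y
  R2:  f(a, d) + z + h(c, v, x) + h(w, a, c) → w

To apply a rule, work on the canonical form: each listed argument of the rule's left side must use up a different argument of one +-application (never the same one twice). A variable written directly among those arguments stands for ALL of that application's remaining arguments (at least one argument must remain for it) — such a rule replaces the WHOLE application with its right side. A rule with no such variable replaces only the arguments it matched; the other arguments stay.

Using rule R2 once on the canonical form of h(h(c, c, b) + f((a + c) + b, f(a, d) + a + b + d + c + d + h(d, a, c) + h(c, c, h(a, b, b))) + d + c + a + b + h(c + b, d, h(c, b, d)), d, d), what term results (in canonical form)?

Answer: h(a + b + c + d + f(a + b + c, d) + h(b + c, d, h(c, b, d)) + h(c, c, b), d, d)

Derivation:
Canonical form:  h(a + b + c + d + f(a + b + c, a + b + c + d + f(a, d) + h(c, c, h(a, b, b)) + h(d, a, c)) + h(b + c, d, h(c, b, d)) + h(c, c, b), d, d)
Apply R2:  consuming f(a, d), h(c, c, h(a, b, b)), h(d, a, c);  v := c, w := d, x := h(a, b, b), z := a + b + c + d
The extension variable absorbs all remaining arguments, so the whole application is rewritten.
New term:  h(a + b + c + d + f(a + b + c, d) + h(b + c, d, h(c, b, d)) + h(c, c, b), d, d)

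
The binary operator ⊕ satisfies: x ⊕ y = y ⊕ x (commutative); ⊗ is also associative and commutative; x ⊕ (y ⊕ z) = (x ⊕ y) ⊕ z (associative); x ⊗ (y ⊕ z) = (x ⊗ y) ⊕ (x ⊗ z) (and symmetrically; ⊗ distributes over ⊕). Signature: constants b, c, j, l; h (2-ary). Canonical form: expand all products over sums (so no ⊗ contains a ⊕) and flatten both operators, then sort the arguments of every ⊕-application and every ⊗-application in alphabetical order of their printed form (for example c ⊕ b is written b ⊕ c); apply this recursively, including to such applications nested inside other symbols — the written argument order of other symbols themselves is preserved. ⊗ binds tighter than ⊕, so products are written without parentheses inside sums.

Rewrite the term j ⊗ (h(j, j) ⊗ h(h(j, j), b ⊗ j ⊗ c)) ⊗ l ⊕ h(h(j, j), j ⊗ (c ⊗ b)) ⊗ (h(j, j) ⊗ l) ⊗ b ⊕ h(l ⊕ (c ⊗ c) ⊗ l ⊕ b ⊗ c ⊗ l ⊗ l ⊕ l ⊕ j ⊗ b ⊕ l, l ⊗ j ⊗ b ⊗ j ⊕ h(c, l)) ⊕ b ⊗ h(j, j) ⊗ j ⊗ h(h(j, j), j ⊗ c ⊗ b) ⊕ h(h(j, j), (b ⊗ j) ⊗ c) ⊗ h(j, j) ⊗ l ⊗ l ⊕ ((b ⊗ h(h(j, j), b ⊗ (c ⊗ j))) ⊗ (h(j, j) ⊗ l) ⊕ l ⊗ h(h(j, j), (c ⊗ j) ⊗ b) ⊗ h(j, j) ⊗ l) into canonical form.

Answer: b ⊗ h(h(j, j), b ⊗ c ⊗ j) ⊗ h(j, j) ⊗ j ⊕ b ⊗ h(h(j, j), b ⊗ c ⊗ j) ⊗ h(j, j) ⊗ l ⊕ b ⊗ h(h(j, j), b ⊗ c ⊗ j) ⊗ h(j, j) ⊗ l ⊕ h(b ⊗ c ⊗ l ⊗ l ⊕ b ⊗ j ⊕ c ⊗ c ⊗ l ⊕ l ⊕ l ⊕ l, b ⊗ j ⊗ j ⊗ l ⊕ h(c, l)) ⊕ h(h(j, j), b ⊗ c ⊗ j) ⊗ h(j, j) ⊗ j ⊗ l ⊕ h(h(j, j), b ⊗ c ⊗ j) ⊗ h(j, j) ⊗ l ⊗ l ⊕ h(h(j, j), b ⊗ c ⊗ j) ⊗ h(j, j) ⊗ l ⊗ l

Derivation:
Flatten:  h(h(j, j), b ⊗ c ⊗ j) ⊗ h(j, j) ⊗ j ⊗ l ⊕ b ⊗ h(h(j, j), b ⊗ c ⊗ j) ⊗ h(j, j) ⊗ l ⊕ h(b ⊗ c ⊗ l ⊗ l ⊕ b ⊗ j ⊕ c ⊗ c ⊗ l ⊕ l ⊕ l ⊕ l, b ⊗ j ⊗ j ⊗ l ⊕ h(c, l)) ⊕ b ⊗ h(h(j, j), b ⊗ c ⊗ j) ⊗ h(j, j) ⊗ j ⊕ h(h(j, j), b ⊗ c ⊗ j) ⊗ h(j, j) ⊗ l ⊗ l ⊕ b ⊗ h(h(j, j), b ⊗ c ⊗ j) ⊗ h(j, j) ⊗ l ⊕ h(h(j, j), b ⊗ c ⊗ j) ⊗ h(j, j) ⊗ l ⊗ l
Sort arguments:  b ⊗ h(h(j, j), b ⊗ c ⊗ j) ⊗ h(j, j) ⊗ j ⊕ b ⊗ h(h(j, j), b ⊗ c ⊗ j) ⊗ h(j, j) ⊗ l ⊕ b ⊗ h(h(j, j), b ⊗ c ⊗ j) ⊗ h(j, j) ⊗ l ⊕ h(b ⊗ c ⊗ l ⊗ l ⊕ b ⊗ j ⊕ c ⊗ c ⊗ l ⊕ l ⊕ l ⊕ l, b ⊗ j ⊗ j ⊗ l ⊕ h(c, l)) ⊕ h(h(j, j), b ⊗ c ⊗ j) ⊗ h(j, j) ⊗ j ⊗ l ⊕ h(h(j, j), b ⊗ c ⊗ j) ⊗ h(j, j) ⊗ l ⊗ l ⊕ h(h(j, j), b ⊗ c ⊗ j) ⊗ h(j, j) ⊗ l ⊗ l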